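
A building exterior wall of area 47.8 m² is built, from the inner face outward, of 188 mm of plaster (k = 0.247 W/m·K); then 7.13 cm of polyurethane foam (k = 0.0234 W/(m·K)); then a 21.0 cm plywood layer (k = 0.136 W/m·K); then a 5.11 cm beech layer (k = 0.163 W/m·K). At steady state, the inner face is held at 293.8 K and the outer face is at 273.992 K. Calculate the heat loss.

Treat each layer as a resistance in series:
  R_plaster = L/(kA) = 0.188/(0.247·47.8) = 0.01592 K/W
  R_polyurethane foam = L/(kA) = 0.0713/(0.0234·47.8) = 0.06374 K/W
  R_plywood = L/(kA) = 0.210/(0.136·47.8) = 0.03230 K/W
  R_beech = L/(kA) = 0.0511/(0.163·47.8) = 0.006559 K/W
ΣR = 0.01592 + 0.06374 + 0.03230 + 0.006559 = 0.1185 K/W
Q = ΔT/ΣR = (293.8 K − 273.992 K)/0.1185 = 167 W

Q = 167 W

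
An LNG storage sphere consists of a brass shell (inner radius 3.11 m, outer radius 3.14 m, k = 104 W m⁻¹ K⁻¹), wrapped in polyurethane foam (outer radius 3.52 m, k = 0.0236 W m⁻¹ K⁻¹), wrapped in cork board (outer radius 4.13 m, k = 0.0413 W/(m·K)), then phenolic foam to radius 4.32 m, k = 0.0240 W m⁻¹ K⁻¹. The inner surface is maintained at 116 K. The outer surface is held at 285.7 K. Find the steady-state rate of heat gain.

Q = 731 W

Series thermal resistances, inner to outer:
  R_brass = (1/3.11 − 1/3.14)/(4πk) = 0.003072/(4π·104) = 2.351×10^-6 K/W
  R_polyurethane foam = (1/3.14 − 1/3.52)/(4πk) = 0.03438/(4π·0.0236) = 0.1159 K/W
  R_cork board = (1/3.52 − 1/4.13)/(4πk) = 0.04196/(4π·0.0413) = 0.08085 K/W
  R_phenolic foam = (1/4.13 − 1/4.32)/(4πk) = 0.01065/(4π·0.0240) = 0.03531 K/W
ΣR = 2.351×10^-6 + 0.1159 + 0.08085 + 0.03531 = 0.2321 K/W
Q = ΔT/ΣR = (116 K − 285.7 K)/0.2321 = -731 W
(Negative Q ⇒ heat flows inward; heat gain = 731 W.)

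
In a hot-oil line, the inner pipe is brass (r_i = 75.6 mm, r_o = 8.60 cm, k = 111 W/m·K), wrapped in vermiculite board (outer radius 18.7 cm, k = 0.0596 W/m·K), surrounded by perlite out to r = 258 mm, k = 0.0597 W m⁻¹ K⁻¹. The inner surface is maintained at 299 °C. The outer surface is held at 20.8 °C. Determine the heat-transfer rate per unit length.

Q' = 94.9 W/m

Resistance network (inner→outer):
  R'_brass = ln(0.0860/0.0756)/(2πk) = 0.1289/(2π·111) = 1.848×10^-4 m·K/W
  R'_vermiculite board = ln(0.187/0.0860)/(2πk) = 0.7768/(2π·0.0596) = 2.074 m·K/W
  R'_perlite = ln(0.258/0.187)/(2πk) = 0.3219/(2π·0.0597) = 0.8580 m·K/W
ΣR = 1.848×10^-4 + 2.074 + 0.8580 = 2.932 m·K/W
Q' = ΔT/ΣR = (299 °C − 20.8 °C)/2.932 = 94.9 W/m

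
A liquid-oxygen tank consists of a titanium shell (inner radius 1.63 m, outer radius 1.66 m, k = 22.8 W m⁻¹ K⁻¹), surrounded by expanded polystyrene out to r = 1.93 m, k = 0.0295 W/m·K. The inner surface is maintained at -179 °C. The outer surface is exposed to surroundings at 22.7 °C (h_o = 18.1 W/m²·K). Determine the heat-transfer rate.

Treat each layer as a resistance in series:
  R_titanium = (1/1.63 − 1/1.66)/(4πk) = 0.01109/(4π·22.8) = 3.870×10^-5 K/W
  R_expanded polystyrene = (1/1.66 − 1/1.93)/(4πk) = 0.08427/(4π·0.0295) = 0.2273 K/W
  R_conv,out = 1/(4πr²h) = 1/(4π·1.93²·18.1) = 0.001180 K/W
ΣR = 3.870×10^-5 + 0.2273 + 0.001180 = 0.2285 K/W
Q = ΔT/ΣR = (-179 °C − 22.7 °C)/0.2285 = -883 W
(Negative Q ⇒ heat flows inward; heat gain = 883 W.)

Q = 883 W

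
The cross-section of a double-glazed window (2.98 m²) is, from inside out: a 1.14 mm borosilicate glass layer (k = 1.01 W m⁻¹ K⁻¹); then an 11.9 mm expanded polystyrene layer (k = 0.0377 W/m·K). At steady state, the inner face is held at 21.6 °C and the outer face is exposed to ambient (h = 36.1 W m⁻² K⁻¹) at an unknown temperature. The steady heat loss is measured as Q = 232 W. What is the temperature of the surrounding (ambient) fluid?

Series resistances:
  R_borosilicate glass = L/(kA) = 0.00114/(1.01·2.98) = 3.788×10^-4 K/W
  R_expanded polystyrene = L/(kA) = 0.0119/(0.0377·2.98) = 0.1059 K/W
  R_conv,out = 1/(hA) = 1/(36.1·2.98) = 0.009296 K/W
ΣR = 0.1156 K/W
ΔT = Q·ΣR = 232 × 0.1156 = 26.82 K
Heat flows outward, so T_out = T_in − ΔT = 21.6 − 26.82 = -5.22 °C

T_out = -5.22 °C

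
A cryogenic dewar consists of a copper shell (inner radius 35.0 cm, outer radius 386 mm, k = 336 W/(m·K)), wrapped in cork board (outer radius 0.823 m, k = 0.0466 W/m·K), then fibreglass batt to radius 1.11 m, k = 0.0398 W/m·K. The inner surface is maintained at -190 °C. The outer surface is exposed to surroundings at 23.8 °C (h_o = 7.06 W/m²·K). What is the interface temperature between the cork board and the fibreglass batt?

Treat each layer as a resistance in series:
  R_copper = (1/0.350 − 1/0.386)/(4πk) = 0.2665/(4π·336) = 6.311×10^-5 K/W
  R_cork board = (1/0.386 − 1/0.823)/(4πk) = 1.376/(4π·0.0466) = 2.349 K/W
  R_fibreglass batt = (1/0.823 − 1/1.11)/(4πk) = 0.3142/(4π·0.0398) = 0.6282 K/W
  R_conv,out = 1/(4πr²h) = 1/(4π·1.11²·7.06) = 0.009148 K/W
ΣR = 6.311×10^-5 + 2.349 + 0.6282 + 0.009148 = 2.986 K/W
Q = ΔT/ΣR = (-190 °C − 23.8 °C)/2.986 = -71.60 W
From the inner boundary to the cork board/fibreglass batt interface, ΣR_partial = 2.349 K/W.
T_interface = T_in − Q·ΣR_partial = -190 °C − (-71.60)(2.349) = -21.8 °C

T = -21.8 °C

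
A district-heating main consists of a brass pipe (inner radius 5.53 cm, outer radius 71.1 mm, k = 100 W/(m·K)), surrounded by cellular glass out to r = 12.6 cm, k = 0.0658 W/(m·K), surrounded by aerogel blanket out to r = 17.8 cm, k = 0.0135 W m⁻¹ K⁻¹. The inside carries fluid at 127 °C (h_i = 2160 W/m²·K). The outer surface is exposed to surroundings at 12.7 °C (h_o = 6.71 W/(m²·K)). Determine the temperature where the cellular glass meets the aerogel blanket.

T = 98.7 °C

Resistance network (inner→outer):
  R'_conv,in = 1/(2πr h) = 1/(2π·0.0553·2160) = 0.001332 m·K/W
  R'_brass = ln(0.0711/0.0553)/(2πk) = 0.2513/(2π·100) = 4.000×10^-4 m·K/W
  R'_cellular glass = ln(0.126/0.0711)/(2πk) = 0.5722/(2π·0.0658) = 1.384 m·K/W
  R'_aerogel blanket = ln(0.178/0.126)/(2πk) = 0.3455/(2π·0.0135) = 4.073 m·K/W
  R'_conv,out = 1/(2πr h) = 1/(2π·0.178·6.71) = 0.1333 m·K/W
ΣR = 0.001332 + 4.000×10^-4 + 1.384 + 4.073 + 0.1333 = 5.592 m·K/W
Q' = ΔT/ΣR = (127 °C − 12.7 °C)/5.592 = 20.44 W/m
From the inner boundary to the cellular glass/aerogel blanket interface, ΣR_partial = 1.386 m·K/W.
T_interface = T_in − Q'·ΣR_partial = 127 °C − (20.44)(1.386) = 98.7 °C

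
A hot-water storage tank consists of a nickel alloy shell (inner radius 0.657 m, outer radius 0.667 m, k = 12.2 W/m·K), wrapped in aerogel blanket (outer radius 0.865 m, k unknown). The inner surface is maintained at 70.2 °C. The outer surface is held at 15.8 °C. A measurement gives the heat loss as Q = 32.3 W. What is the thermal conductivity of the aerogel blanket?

k = 0.0162 W/m·K

ΣR = ΔT/Q = |70.2 − 15.8|/32.3 = 1.684 K/W
Known resistances:
  R_nickel alloy = (1/0.657 − 1/0.667)/(4πk) = 0.02282/(4π·12.2) = 1.488×10^-4 K/W
R_aerogel blanket = ΣR − ΣR_known = 1.684 − 1.488×10^-4 = 1.684 K/W
(1/r₁−1/r₂)/(4πk) = 1.684 ⇒ k = 0.3432/(4π·1.684) = 0.0162 W/m·K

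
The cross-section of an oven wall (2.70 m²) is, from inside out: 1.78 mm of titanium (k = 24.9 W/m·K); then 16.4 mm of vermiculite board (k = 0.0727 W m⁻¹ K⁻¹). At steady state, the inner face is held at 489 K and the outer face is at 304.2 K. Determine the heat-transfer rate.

Q = 2210 W

Series thermal resistances, inner to outer:
  R_titanium = L/(kA) = 0.00178/(24.9·2.70) = 2.648×10^-5 K/W
  R_vermiculite board = L/(kA) = 0.0164/(0.0727·2.70) = 0.08355 K/W
ΣR = 2.648×10^-5 + 0.08355 = 0.08358 K/W
Q = ΔT/ΣR = (489 K − 304.2 K)/0.08358 = 2210 W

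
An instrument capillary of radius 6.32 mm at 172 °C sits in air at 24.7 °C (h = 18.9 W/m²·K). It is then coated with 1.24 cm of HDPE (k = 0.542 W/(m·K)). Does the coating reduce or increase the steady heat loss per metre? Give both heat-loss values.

increases: 111 → 192 W/m

Critical radius for a cylinder: r_cr = k/h = 0.0287 m = 2.87 cm.
Outer radius after coating: r₂ = 0.00632 + 0.0124 = 0.01872 m.
Since r₁ < r_cr and r₂ ≤ r_cr, the coating moves toward the maximum at r_cr — heat loss rises.
Bare: R = 1/(2πr₁h) = 1.332 m·K/W; Q = 147.3/1.332 = 111 W/m.
Coated: R = R_cond + R_conv = 0.7687 m·K/W; Q = 147.3/0.7687 = 192 W/m.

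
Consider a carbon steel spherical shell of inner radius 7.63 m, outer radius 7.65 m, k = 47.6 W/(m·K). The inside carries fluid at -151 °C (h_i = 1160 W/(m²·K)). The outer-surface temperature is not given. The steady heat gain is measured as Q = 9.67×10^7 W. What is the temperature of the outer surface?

T_out = 18.3 °C

Series resistances:
  R_conv,in = 1/(4πr²h) = 1/(4π·7.63²·1160) = 1.178×10^-6 K/W
  R_carbon steel = (1/7.63 − 1/7.65)/(4πk) = 3.426×10^-4/(4π·47.6) = 5.728×10^-7 K/W
ΣR = 1.751×10^-6 K/W
ΔT = Q·ΣR = 9.67×10^7 × 1.751×10^-6 = 169.3 K
Heat flows inward, so T_out = T_in + ΔT = -151 + 169.3 = 18.3 °C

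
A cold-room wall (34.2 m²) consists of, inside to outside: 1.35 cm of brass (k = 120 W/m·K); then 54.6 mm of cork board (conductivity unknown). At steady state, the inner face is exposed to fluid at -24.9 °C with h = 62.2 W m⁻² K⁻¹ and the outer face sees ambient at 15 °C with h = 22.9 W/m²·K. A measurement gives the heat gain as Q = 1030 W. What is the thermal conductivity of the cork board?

ΣR = ΔT/Q = |-24.9 − 15|/1030 = 0.03874 K/W
Known resistances:
  R_conv,in = 1/(hA) = 1/(62.2·34.2) = 4.701×10^-4 K/W
  R_brass = L/(kA) = 0.0135/(120·34.2) = 3.289×10^-6 K/W
  R_conv,out = 1/(hA) = 1/(22.9·34.2) = 0.001277 K/W
R_cork board = ΣR − ΣR_known = 0.03874 − 0.001750 = 0.03699 K/W
L/(kA) = 0.03699 ⇒ k = 0.0546/(0.03699·34.2) = 0.0432 W/m·K

k = 0.0432 W/m·K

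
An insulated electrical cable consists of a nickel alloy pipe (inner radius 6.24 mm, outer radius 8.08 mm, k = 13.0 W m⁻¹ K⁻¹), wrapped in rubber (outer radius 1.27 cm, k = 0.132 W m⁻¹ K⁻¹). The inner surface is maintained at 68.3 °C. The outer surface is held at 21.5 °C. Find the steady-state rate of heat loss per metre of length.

Q' = 85.3 W/m

Treat each layer as a resistance in series:
  R'_nickel alloy = ln(0.00808/0.00624)/(2πk) = 0.2584/(2π·13.0) = 0.003164 m·K/W
  R'_rubber = ln(0.0127/0.00808)/(2πk) = 0.4522/(2π·0.132) = 0.5452 m·K/W
ΣR = 0.003164 + 0.5452 = 0.5484 m·K/W
Q' = ΔT/ΣR = (68.3 °C − 21.5 °C)/0.5484 = 85.3 W/m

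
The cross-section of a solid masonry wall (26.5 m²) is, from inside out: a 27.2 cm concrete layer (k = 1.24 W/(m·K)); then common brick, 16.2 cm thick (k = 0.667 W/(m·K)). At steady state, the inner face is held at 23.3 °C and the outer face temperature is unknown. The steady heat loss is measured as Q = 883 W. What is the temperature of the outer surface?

Sum the resistances:
  R_concrete = L/(kA) = 0.272/(1.24·26.5) = 0.008278 K/W
  R_common brick = L/(kA) = 0.162/(0.667·26.5) = 0.009165 K/W
ΣR = 0.01744 K/W
ΔT = Q·ΣR = 883 × 0.01744 = 15.40 K
Heat flows outward, so T_out = T_in − ΔT = 23.3 − 15.40 = 7.90 °C

T_out = 7.90 °C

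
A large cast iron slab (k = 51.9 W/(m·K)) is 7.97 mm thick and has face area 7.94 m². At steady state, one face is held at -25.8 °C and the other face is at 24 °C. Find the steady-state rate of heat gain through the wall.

Q = 2570 kW

Q = kA·ΔT/L = 51.9 × 7.94 × |-25.8 °C − 24 °C| / 0.00797 = 2.57×10^6 W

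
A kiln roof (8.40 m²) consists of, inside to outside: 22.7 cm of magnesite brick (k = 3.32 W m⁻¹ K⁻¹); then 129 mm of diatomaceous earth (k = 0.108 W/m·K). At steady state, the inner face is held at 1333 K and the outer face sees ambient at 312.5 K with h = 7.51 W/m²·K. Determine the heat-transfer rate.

Q = 6.14 kW

Series thermal resistances, inner to outer:
  R_magnesite brick = L/(kA) = 0.227/(3.32·8.40) = 0.008140 K/W
  R_diatomaceous earth = L/(kA) = 0.129/(0.108·8.40) = 0.1422 K/W
  R_conv,out = 1/(hA) = 1/(7.51·8.40) = 0.01585 K/W
ΣR = 0.008140 + 0.1422 + 0.01585 = 0.1662 K/W
Q = ΔT/ΣR = (1333 K − 312.5 K)/0.1662 = 6140 W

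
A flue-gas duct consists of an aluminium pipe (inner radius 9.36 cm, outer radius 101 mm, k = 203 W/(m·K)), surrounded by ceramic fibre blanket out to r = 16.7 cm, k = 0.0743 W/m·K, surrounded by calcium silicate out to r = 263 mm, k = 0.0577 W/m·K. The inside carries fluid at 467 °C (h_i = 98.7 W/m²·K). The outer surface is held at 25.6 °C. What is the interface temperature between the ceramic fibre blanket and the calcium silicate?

T = 261 °C

Treat each layer as a resistance in series:
  R'_conv,in = 1/(2πr h) = 1/(2π·0.0936·98.7) = 0.01723 m·K/W
  R'_aluminium = ln(0.101/0.0936)/(2πk) = 0.07609/(2π·203) = 5.966×10^-5 m·K/W
  R'_ceramic fibre blanket = ln(0.167/0.101)/(2πk) = 0.5029/(2π·0.0743) = 1.077 m·K/W
  R'_calcium silicate = ln(0.263/0.167)/(2πk) = 0.4542/(2π·0.0577) = 1.253 m·K/W
ΣR = 0.01723 + 5.966×10^-5 + 1.077 + 1.253 = 2.347 m·K/W
Q' = ΔT/ΣR = (467 °C − 25.6 °C)/2.347 = 188.1 W/m
From the inner boundary to the ceramic fibre blanket/calcium silicate interface, ΣR_partial = 1.094 m·K/W.
T_interface = T_in − Q'·ΣR_partial = 467 °C − (188.1)(1.094) = 261 °C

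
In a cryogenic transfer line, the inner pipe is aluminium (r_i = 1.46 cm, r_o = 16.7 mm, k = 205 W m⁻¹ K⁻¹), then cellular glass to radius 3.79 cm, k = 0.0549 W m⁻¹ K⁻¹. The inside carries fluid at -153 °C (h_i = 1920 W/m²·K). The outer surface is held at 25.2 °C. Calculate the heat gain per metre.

Q' = 74.8 W/m

Series thermal resistances, inner to outer:
  R'_conv,in = 1/(2πr h) = 1/(2π·0.0146·1920) = 0.005678 m·K/W
  R'_aluminium = ln(0.0167/0.0146)/(2πk) = 0.1344/(2π·205) = 1.043×10^-4 m·K/W
  R'_cellular glass = ln(0.0379/0.0167)/(2πk) = 0.8195/(2π·0.0549) = 2.376 m·K/W
ΣR = 0.005678 + 1.043×10^-4 + 2.376 = 2.382 m·K/W
Q' = ΔT/ΣR = (-153 °C − 25.2 °C)/2.382 = -74.8 W/m
(Negative Q' ⇒ heat flows inward; heat gain = 74.8 W/m.)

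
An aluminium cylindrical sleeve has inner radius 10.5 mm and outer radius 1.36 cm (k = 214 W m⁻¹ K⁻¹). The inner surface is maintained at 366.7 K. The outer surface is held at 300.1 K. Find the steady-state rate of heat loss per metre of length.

Q' = 2πk·ΔT/ln(r₂/r₁) = 2π × 214 × 66.6 / ln(0.0136/0.0105) = 3.46×10^5 W/m

Q' = 346 kW/m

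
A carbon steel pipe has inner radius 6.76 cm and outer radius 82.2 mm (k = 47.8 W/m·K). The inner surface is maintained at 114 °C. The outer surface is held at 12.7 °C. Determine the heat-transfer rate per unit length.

Q' = 2πk·ΔT/ln(r₂/r₁) = 2π × 47.8 × 101.3 / ln(0.0822/0.0676) = 1.56×10^5 W/m

Q' = 156 kW/m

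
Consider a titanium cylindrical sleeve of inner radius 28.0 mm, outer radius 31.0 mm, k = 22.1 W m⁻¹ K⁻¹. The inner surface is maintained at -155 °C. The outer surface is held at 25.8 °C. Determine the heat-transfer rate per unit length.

Q' = 2πk·ΔT/ln(r₂/r₁) = 2π × 22.1 × 180.8 / ln(0.0310/0.0280) = 2.47×10^5 W/m

Q' = 2.47×10^5 W/m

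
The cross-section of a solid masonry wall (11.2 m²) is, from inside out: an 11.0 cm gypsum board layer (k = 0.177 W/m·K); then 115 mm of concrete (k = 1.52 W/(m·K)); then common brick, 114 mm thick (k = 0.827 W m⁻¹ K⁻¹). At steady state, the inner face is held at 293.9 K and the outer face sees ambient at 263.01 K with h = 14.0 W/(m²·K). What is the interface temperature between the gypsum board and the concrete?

T = 272.72 K

Resistance network (inner→outer):
  R_gypsum board = L/(kA) = 0.110/(0.177·11.2) = 0.05549 K/W
  R_concrete = L/(kA) = 0.115/(1.52·11.2) = 0.006755 K/W
  R_common brick = L/(kA) = 0.114/(0.827·11.2) = 0.01231 K/W
  R_conv,out = 1/(hA) = 1/(14.0·11.2) = 0.006378 K/W
ΣR = 0.05549 + 0.006755 + 0.01231 + 0.006378 = 0.08093 K/W
Q = ΔT/ΣR = (293.9 K − 263.01 K)/0.08093 = 381.7 W
From the inner boundary to the gypsum board/concrete interface, ΣR_partial = 0.05549 K/W.
T_interface = T_in − Q·ΣR_partial = 293.9 K − (381.7)(0.05549) = 272.72 K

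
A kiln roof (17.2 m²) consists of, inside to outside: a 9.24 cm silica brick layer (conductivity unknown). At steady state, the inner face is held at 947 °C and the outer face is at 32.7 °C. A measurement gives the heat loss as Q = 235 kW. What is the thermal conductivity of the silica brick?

k = 1.38 W/m·K

ΣR = ΔT/Q = |947 − 32.7|/2.35×10^5 = 0.003891 K/W
L/(kA) = 0.003891 ⇒ k = 0.0924/(0.003891·17.2) = 1.38 W/m·K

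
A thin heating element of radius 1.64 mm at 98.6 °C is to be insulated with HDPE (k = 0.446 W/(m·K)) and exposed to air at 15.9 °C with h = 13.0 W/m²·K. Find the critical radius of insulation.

r_cr = 3.43 cm

For a cylinder, r_cr = k_ins/h = 0.446/13.0 = 0.0343 m = 3.43 cm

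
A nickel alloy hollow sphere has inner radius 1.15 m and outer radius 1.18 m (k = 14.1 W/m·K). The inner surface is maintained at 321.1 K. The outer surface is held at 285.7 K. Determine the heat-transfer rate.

Q = 4πk·ΔT/(1/r₁ − 1/r₂) = 4π × 14.1 × 35.4 / (1/1.15 − 1/1.18) = 2.84×10^5 W

Q = 2.84×10^5 W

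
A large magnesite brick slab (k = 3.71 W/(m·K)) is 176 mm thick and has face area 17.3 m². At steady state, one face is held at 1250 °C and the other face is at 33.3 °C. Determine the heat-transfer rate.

Q = kA·ΔT/L = 3.71 × 17.3 × |1250 °C − 33.3 °C| / 0.176 = 4.44×10^5 W

Q = 444 kW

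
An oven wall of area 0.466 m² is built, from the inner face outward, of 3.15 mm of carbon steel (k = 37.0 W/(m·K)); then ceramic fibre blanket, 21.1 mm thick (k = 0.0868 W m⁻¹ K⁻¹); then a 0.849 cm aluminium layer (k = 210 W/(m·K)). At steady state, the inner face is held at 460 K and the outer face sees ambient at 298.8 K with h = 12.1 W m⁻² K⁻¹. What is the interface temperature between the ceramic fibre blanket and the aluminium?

Series thermal resistances, inner to outer:
  R_carbon steel = L/(kA) = 0.00315/(37.0·0.466) = 1.827×10^-4 K/W
  R_ceramic fibre blanket = L/(kA) = 0.0211/(0.0868·0.466) = 0.5216 K/W
  R_aluminium = L/(kA) = 0.00849/(210·0.466) = 8.676×10^-5 K/W
  R_conv,out = 1/(hA) = 1/(12.1·0.466) = 0.1773 K/W
ΣR = 1.827×10^-4 + 0.5216 + 8.676×10^-5 + 0.1773 = 0.6992 K/W
Q = ΔT/ΣR = (460 K − 298.8 K)/0.6992 = 230.5 W
From the inner boundary to the ceramic fibre blanket/aluminium interface, ΣR_partial = 0.5218 K/W.
T_interface = T_in − Q·ΣR_partial = 460 K − (230.5)(0.5218) = 339.7 K

T = 339.7 K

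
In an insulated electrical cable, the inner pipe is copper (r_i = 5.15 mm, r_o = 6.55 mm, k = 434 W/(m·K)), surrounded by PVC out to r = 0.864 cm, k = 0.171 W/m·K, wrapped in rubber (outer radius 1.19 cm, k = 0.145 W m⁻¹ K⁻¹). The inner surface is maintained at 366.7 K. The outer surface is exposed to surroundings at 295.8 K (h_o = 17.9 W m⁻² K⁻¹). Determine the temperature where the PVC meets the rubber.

T = 353.2 K

Resistance network (inner→outer):
  R'_copper = ln(0.00655/0.00515)/(2πk) = 0.2405/(2π·434) = 8.818×10^-5 m·K/W
  R'_PVC = ln(0.00864/0.00655)/(2πk) = 0.2769/(2π·0.171) = 0.2578 m·K/W
  R'_rubber = ln(0.0119/0.00864)/(2πk) = 0.3201/(2π·0.145) = 0.3514 m·K/W
  R'_conv,out = 1/(2πr h) = 1/(2π·0.0119·17.9) = 0.7472 m·K/W
ΣR = 8.818×10^-5 + 0.2578 + 0.3514 + 0.7472 = 1.356 m·K/W
Q' = ΔT/ΣR = (366.7 K − 295.8 K)/1.356 = 52.29 W/m
From the inner boundary to the PVC/rubber interface, ΣR_partial = 0.2579 m·K/W.
T_interface = T_in − Q'·ΣR_partial = 366.7 K − (52.29)(0.2579) = 353.2 K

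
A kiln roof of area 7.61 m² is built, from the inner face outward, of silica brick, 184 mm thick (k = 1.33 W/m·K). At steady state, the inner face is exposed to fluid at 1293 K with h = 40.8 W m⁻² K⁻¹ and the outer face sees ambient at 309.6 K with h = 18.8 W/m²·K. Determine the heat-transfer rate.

Q = 34600 W

Series thermal resistances, inner to outer:
  R_conv,in = 1/(hA) = 1/(40.8·7.61) = 0.003221 K/W
  R_silica brick = L/(kA) = 0.184/(1.33·7.61) = 0.01818 K/W
  R_conv,out = 1/(hA) = 1/(18.8·7.61) = 0.006990 K/W
ΣR = 0.003221 + 0.01818 + 0.006990 = 0.02839 K/W
Q = ΔT/ΣR = (1293 K − 309.6 K)/0.02839 = 34600 W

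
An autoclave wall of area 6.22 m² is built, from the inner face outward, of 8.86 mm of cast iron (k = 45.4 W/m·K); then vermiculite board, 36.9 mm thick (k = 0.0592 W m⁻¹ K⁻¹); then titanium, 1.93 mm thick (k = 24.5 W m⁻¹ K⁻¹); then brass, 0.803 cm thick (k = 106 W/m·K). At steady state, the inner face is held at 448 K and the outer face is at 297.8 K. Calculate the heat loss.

Q = 1500 W

Treat each layer as a resistance in series:
  R_cast iron = L/(kA) = 0.00886/(45.4·6.22) = 3.138×10^-5 K/W
  R_vermiculite board = L/(kA) = 0.0369/(0.0592·6.22) = 0.1002 K/W
  R_titanium = L/(kA) = 0.00193/(24.5·6.22) = 1.266×10^-5 K/W
  R_brass = L/(kA) = 0.00803/(106·6.22) = 1.218×10^-5 K/W
ΣR = 3.138×10^-5 + 0.1002 + 1.266×10^-5 + 1.218×10^-5 = 0.1003 K/W
Q = ΔT/ΣR = (448 K − 297.8 K)/0.1003 = 1500 W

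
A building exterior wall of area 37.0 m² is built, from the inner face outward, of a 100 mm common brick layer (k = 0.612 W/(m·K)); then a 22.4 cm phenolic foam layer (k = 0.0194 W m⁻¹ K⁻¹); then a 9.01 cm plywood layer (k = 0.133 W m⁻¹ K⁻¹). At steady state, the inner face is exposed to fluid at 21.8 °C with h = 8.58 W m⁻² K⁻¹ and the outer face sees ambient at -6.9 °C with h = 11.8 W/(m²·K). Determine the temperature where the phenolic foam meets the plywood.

T = -5.16 °C

Resistance network (inner→outer):
  R_conv,in = 1/(hA) = 1/(8.58·37.0) = 0.003150 K/W
  R_common brick = L/(kA) = 0.100/(0.612·37.0) = 0.004416 K/W
  R_phenolic foam = L/(kA) = 0.224/(0.0194·37.0) = 0.3121 K/W
  R_plywood = L/(kA) = 0.0901/(0.133·37.0) = 0.01831 K/W
  R_conv,out = 1/(hA) = 1/(11.8·37.0) = 0.002290 K/W
ΣR = 0.003150 + 0.004416 + 0.3121 + 0.01831 + 0.002290 = 0.3403 K/W
Q = ΔT/ΣR = (21.8 °C − -6.9 °C)/0.3403 = 84.34 W
From the inner boundary to the phenolic foam/plywood interface, ΣR_partial = 0.3197 K/W.
T_interface = T_in − Q·ΣR_partial = 21.8 °C − (84.34)(0.3197) = -5.16 °C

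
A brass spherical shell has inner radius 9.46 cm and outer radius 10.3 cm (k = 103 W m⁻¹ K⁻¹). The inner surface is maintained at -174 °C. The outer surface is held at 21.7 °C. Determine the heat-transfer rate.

Q = 4πk·ΔT/(1/r₁ − 1/r₂) = 4π × 103 × 195.7 / (1/0.0946 − 1/0.103) = 2.94×10^5 W

Q = 294 kW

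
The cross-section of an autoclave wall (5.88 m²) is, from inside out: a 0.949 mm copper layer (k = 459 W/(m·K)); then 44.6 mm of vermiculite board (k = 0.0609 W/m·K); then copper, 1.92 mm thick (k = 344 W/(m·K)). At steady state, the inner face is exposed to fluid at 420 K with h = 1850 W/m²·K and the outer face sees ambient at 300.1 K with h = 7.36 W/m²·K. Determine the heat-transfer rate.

Resistance network (inner→outer):
  R_conv,in = 1/(hA) = 1/(1850·5.88) = 9.193×10^-5 K/W
  R_copper = L/(kA) = 9.49×10^-4/(459·5.88) = 3.516×10^-7 K/W
  R_vermiculite board = L/(kA) = 0.0446/(0.0609·5.88) = 0.1245 K/W
  R_copper = L/(kA) = 0.00192/(344·5.88) = 9.492×10^-7 K/W
  R_conv,out = 1/(hA) = 1/(7.36·5.88) = 0.02311 K/W
ΣR = 9.193×10^-5 + 3.516×10^-7 + 0.1245 + 9.492×10^-7 + 0.02311 = 0.1477 K/W
Q = ΔT/ΣR = (420 K − 300.1 K)/0.1477 = 812 W

Q = 812 W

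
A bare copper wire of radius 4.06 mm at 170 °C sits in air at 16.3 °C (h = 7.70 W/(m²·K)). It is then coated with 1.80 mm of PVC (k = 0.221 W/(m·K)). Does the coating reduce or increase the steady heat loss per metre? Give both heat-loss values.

Critical radius for a cylinder: r_cr = k/h = 0.0287 m = 2.87 cm.
Outer radius after coating: r₂ = 0.00406 + 0.00180 = 0.00586 m.
Since r₁ < r_cr and r₂ ≤ r_cr, the coating moves toward the maximum at r_cr — heat loss rises.
Bare: R = 1/(2πr₁h) = 5.091 m·K/W; Q = 153.7/5.091 = 30.2 W/m.
Coated: R = R_cond + R_conv = 3.791 m·K/W; Q = 153.7/3.791 = 40.5 W/m.

increases: 30.2 → 40.5 W/m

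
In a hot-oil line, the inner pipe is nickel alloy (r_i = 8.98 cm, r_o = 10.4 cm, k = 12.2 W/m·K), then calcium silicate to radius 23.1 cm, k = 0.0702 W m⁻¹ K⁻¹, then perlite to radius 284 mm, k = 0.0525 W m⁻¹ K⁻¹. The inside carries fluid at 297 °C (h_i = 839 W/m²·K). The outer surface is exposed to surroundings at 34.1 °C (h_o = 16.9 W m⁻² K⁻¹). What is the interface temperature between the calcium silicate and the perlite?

T = 104 °C

Resistance network (inner→outer):
  R'_conv,in = 1/(2πr h) = 1/(2π·0.0898·839) = 0.002112 m·K/W
  R'_nickel alloy = ln(0.104/0.0898)/(2πk) = 0.1468/(2π·12.2) = 0.001915 m·K/W
  R'_calcium silicate = ln(0.231/0.104)/(2πk) = 0.7980/(2π·0.0702) = 1.809 m·K/W
  R'_perlite = ln(0.284/0.231)/(2πk) = 0.2066/(2π·0.0525) = 0.6262 m·K/W
  R'_conv,out = 1/(2πr h) = 1/(2π·0.284·16.9) = 0.03316 m·K/W
ΣR = 0.002112 + 0.001915 + 1.809 + 0.6262 + 0.03316 = 2.472 m·K/W
Q' = ΔT/ΣR = (297 °C − 34.1 °C)/2.472 = 106.4 W/m
From the inner boundary to the calcium silicate/perlite interface, ΣR_partial = 1.813 m·K/W.
T_interface = T_in − Q'·ΣR_partial = 297 °C − (106.4)(1.813) = 104 °C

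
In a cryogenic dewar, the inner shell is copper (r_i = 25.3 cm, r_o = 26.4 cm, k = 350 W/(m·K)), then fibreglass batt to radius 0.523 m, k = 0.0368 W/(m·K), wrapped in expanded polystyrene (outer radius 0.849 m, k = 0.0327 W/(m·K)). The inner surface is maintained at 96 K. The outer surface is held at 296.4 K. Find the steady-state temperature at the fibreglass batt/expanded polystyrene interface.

T = 235.1 K

Series thermal resistances, inner to outer:
  R_copper = (1/0.253 − 1/0.264)/(4πk) = 0.1647/(4π·350) = 3.744×10^-5 K/W
  R_fibreglass batt = (1/0.264 − 1/0.523)/(4πk) = 1.876/(4π·0.0368) = 4.056 K/W
  R_expanded polystyrene = (1/0.523 − 1/0.849)/(4πk) = 0.7342/(4π·0.0327) = 1.787 K/W
ΣR = 3.744×10^-5 + 4.056 + 1.787 = 5.843 K/W
Q = ΔT/ΣR = (96 K − 296.4 K)/5.843 = -34.30 W
From the inner boundary to the fibreglass batt/expanded polystyrene interface, ΣR_partial = 4.056 K/W.
T_interface = T_in − Q·ΣR_partial = 96 K − (-34.30)(4.056) = 235.1 K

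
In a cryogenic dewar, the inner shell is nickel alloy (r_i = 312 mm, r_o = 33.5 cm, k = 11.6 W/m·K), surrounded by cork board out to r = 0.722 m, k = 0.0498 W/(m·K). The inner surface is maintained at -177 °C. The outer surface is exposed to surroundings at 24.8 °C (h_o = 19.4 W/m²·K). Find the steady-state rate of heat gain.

Resistance network (inner→outer):
  R_nickel alloy = (1/0.312 − 1/0.335)/(4πk) = 0.2201/(4π·11.6) = 0.001510 K/W
  R_cork board = (1/0.335 − 1/0.722)/(4πk) = 1.600/(4π·0.0498) = 2.557 K/W
  R_conv,out = 1/(4πr²h) = 1/(4π·0.722²·19.4) = 0.007869 K/W
ΣR = 0.001510 + 2.557 + 0.007869 = 2.566 K/W
Q = ΔT/ΣR = (-177 °C − 24.8 °C)/2.566 = -78.6 W
(Negative Q ⇒ heat flows inward; heat gain = 78.6 W.)

Q = 78.6 W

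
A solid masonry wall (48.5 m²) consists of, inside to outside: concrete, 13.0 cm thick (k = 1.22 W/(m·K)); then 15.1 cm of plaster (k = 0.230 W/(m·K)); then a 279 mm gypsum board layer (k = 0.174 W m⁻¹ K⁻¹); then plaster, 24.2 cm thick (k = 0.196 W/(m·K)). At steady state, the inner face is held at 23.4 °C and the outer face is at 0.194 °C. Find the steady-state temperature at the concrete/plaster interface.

T = 22.7 °C

Series thermal resistances, inner to outer:
  R_concrete = L/(kA) = 0.130/(1.22·48.5) = 0.002197 K/W
  R_plaster = L/(kA) = 0.151/(0.230·48.5) = 0.01354 K/W
  R_gypsum board = L/(kA) = 0.279/(0.174·48.5) = 0.03306 K/W
  R_plaster = L/(kA) = 0.242/(0.196·48.5) = 0.02546 K/W
ΣR = 0.002197 + 0.01354 + 0.03306 + 0.02546 = 0.07426 K/W
Q = ΔT/ΣR = (23.4 °C − 0.194 °C)/0.07426 = 312.5 W
From the inner boundary to the concrete/plaster interface, ΣR_partial = 0.002197 K/W.
T_interface = T_in − Q·ΣR_partial = 23.4 °C − (312.5)(0.002197) = 22.7 °C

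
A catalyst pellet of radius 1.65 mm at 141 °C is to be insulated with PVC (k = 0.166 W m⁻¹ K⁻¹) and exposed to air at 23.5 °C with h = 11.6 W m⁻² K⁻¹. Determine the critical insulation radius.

r_cr = 2.86 cm

For a sphere, r_cr = 2k_ins/h = 2·0.166/11.6 = 0.0286 m = 2.86 cm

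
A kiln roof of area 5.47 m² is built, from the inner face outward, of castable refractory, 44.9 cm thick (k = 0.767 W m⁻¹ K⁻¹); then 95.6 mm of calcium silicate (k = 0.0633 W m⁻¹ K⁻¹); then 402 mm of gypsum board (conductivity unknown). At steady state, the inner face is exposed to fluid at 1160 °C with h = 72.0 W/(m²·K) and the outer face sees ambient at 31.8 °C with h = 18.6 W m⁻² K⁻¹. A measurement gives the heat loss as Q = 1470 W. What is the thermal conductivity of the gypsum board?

k = 0.198 W/m·K

ΣR = ΔT/Q = |1160 − 31.8|/1470 = 0.7675 K/W
Known resistances:
  R_conv,in = 1/(hA) = 1/(72.0·5.47) = 0.002539 K/W
  R_castable refractory = L/(kA) = 0.449/(0.767·5.47) = 0.1070 K/W
  R_calcium silicate = L/(kA) = 0.0956/(0.0633·5.47) = 0.2761 K/W
  R_conv,out = 1/(hA) = 1/(18.6·5.47) = 0.009829 K/W
R_gypsum board = ΣR − ΣR_known = 0.7675 − 0.3955 = 0.3720 K/W
L/(kA) = 0.3720 ⇒ k = 0.402/(0.3720·5.47) = 0.198 W/m·K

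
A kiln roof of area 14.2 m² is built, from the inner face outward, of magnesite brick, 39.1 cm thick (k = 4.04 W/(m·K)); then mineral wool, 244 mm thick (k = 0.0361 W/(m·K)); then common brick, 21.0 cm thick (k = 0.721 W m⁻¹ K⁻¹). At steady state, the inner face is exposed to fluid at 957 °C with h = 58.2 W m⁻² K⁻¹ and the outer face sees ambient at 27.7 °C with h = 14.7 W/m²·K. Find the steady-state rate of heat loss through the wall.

Q = 1820 W

Treat each layer as a resistance in series:
  R_conv,in = 1/(hA) = 1/(58.2·14.2) = 0.001210 K/W
  R_magnesite brick = L/(kA) = 0.391/(4.04·14.2) = 0.006816 K/W
  R_mineral wool = L/(kA) = 0.244/(0.0361·14.2) = 0.4760 K/W
  R_common brick = L/(kA) = 0.210/(0.721·14.2) = 0.02051 K/W
  R_conv,out = 1/(hA) = 1/(14.7·14.2) = 0.004791 K/W
ΣR = 0.001210 + 0.006816 + 0.4760 + 0.02051 + 0.004791 = 0.5093 K/W
Q = ΔT/ΣR = (957 °C − 27.7 °C)/0.5093 = 1820 W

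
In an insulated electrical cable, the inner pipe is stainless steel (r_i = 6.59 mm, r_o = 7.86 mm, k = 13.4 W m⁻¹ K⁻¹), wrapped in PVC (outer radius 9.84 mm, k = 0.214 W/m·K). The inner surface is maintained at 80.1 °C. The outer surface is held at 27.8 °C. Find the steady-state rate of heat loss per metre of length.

Q' = 309 W/m

Series thermal resistances, inner to outer:
  R'_stainless steel = ln(0.00786/0.00659)/(2πk) = 0.1762/(2π·13.4) = 0.002093 m·K/W
  R'_PVC = ln(0.00984/0.00786)/(2πk) = 0.2247/(2π·0.214) = 0.1671 m·K/W
ΣR = 0.002093 + 0.1671 = 0.1692 m·K/W
Q' = ΔT/ΣR = (80.1 °C − 27.8 °C)/0.1692 = 309 W/m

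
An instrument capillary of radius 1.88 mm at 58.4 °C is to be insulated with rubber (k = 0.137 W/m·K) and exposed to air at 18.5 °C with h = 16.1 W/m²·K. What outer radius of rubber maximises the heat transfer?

r_cr = 0.851 cm

For a cylinder, r_cr = k_ins/h = 0.137/16.1 = 0.00851 m = 0.851 cm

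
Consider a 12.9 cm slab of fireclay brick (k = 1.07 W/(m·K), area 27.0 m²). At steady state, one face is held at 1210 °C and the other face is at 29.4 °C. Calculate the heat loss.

Q = kA·ΔT/L = 1.07 × 27.0 × |1210 °C − 29.4 °C| / 0.129 = 2.64×10^5 W

Q = 2.64×10^5 W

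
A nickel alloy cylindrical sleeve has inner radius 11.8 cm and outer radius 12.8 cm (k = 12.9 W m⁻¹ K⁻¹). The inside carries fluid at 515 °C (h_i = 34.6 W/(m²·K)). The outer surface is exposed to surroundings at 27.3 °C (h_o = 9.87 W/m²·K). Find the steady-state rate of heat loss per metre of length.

Treat each layer as a resistance in series:
  R'_conv,in = 1/(2πr h) = 1/(2π·0.118·34.6) = 0.03898 m·K/W
  R'_nickel alloy = ln(0.128/0.118)/(2πk) = 0.08135/(2π·12.9) = 0.001004 m·K/W
  R'_conv,out = 1/(2πr h) = 1/(2π·0.128·9.87) = 0.1260 m·K/W
ΣR = 0.03898 + 0.001004 + 0.1260 = 0.1660 m·K/W
Q' = ΔT/ΣR = (515 °C − 27.3 °C)/0.1660 = 2940 W/m

Q' = 2940 W/m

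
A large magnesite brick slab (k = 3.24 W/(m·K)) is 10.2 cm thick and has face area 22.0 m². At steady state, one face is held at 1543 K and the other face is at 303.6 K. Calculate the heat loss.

Q = 866 kW

Q = kA·ΔT/L = 3.24 × 22.0 × |1543 K − 303.6 K| / 0.102 = 8.66×10^5 W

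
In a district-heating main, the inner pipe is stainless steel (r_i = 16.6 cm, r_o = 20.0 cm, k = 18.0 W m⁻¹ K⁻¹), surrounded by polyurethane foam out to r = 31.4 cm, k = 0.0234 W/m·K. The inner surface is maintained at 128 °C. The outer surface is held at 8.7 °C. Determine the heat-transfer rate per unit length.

Q' = 38.9 W/m

Series thermal resistances, inner to outer:
  R'_stainless steel = ln(0.200/0.166)/(2πk) = 0.1863/(2π·18.0) = 0.001648 m·K/W
  R'_polyurethane foam = ln(0.314/0.200)/(2πk) = 0.4511/(2π·0.0234) = 3.068 m·K/W
ΣR = 0.001648 + 3.068 = 3.070 m·K/W
Q' = ΔT/ΣR = (128 °C − 8.7 °C)/3.070 = 38.9 W/m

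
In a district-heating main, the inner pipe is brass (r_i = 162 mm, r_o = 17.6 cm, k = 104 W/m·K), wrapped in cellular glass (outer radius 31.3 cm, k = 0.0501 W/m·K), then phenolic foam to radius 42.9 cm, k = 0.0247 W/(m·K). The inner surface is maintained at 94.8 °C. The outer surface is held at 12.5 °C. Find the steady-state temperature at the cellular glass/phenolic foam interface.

T = 55.8 °C

Resistance network (inner→outer):
  R'_brass = ln(0.176/0.162)/(2πk) = 0.08289/(2π·104) = 1.268×10^-4 m·K/W
  R'_cellular glass = ln(0.313/0.176)/(2πk) = 0.5757/(2π·0.0501) = 1.829 m·K/W
  R'_phenolic foam = ln(0.429/0.313)/(2πk) = 0.3153/(2π·0.0247) = 2.031 m·K/W
ΣR = 1.268×10^-4 + 1.829 + 2.031 = 3.860 m·K/W
Q' = ΔT/ΣR = (94.8 °C − 12.5 °C)/3.860 = 21.32 W/m
From the inner boundary to the cellular glass/phenolic foam interface, ΣR_partial = 1.829 m·K/W.
T_interface = T_in − Q'·ΣR_partial = 94.8 °C − (21.32)(1.829) = 55.8 °C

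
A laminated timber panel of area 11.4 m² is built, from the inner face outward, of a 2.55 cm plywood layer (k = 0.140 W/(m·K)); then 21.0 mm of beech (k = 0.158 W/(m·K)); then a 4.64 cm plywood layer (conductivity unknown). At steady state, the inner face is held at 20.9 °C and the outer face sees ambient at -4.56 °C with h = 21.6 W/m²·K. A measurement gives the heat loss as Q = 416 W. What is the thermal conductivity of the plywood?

k = 0.138 W/m·K

ΣR = ΔT/Q = |20.9 − -4.56|/416 = 0.06120 K/W
Known resistances:
  R_plywood = L/(kA) = 0.0255/(0.140·11.4) = 0.01598 K/W
  R_beech = L/(kA) = 0.0210/(0.158·11.4) = 0.01166 K/W
  R_conv,out = 1/(hA) = 1/(21.6·11.4) = 0.004061 K/W
R_plywood = ΣR − ΣR_known = 0.06120 − 0.03170 = 0.02950 K/W
L/(kA) = 0.02950 ⇒ k = 0.0464/(0.02950·11.4) = 0.138 W/m·K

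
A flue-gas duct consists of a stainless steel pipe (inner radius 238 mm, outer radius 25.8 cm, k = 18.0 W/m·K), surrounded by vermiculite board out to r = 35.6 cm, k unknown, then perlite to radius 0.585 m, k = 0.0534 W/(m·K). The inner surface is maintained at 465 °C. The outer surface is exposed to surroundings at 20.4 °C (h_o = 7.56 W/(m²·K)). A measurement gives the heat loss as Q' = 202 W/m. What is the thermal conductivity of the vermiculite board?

ΣR = ΔT/Q' = |465 − 20.4|/202 = 2.201 m·K/W
Known resistances:
  R'_stainless steel = ln(0.258/0.238)/(2πk) = 0.08069/(2π·18.0) = 7.134×10^-4 m·K/W
  R'_perlite = ln(0.585/0.356)/(2πk) = 0.4967/(2π·0.0534) = 1.480 m·K/W
  R'_conv,out = 1/(2πr h) = 1/(2π·0.585·7.56) = 0.03599 m·K/W
R_vermiculite board = ΣR − ΣR_known = 2.201 − 1.517 = 0.6840 m·K/W
ln(r₂/r₁)/(2πk) = 0.6840 ⇒ k = 0.3220/(2π·0.6840) = 0.0749 W/m·K

k = 0.0749 W/m·K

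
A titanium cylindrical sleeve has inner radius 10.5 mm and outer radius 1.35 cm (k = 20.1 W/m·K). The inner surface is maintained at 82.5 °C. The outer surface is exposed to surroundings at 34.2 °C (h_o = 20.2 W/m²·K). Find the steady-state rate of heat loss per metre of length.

Q' = 82.5 W/m

Resistance network (inner→outer):
  R'_titanium = ln(0.0135/0.0105)/(2πk) = 0.2513/(2π·20.1) = 0.001990 m·K/W
  R'_conv,out = 1/(2πr h) = 1/(2π·0.0135·20.2) = 0.5836 m·K/W
ΣR = 0.001990 + 0.5836 = 0.5856 m·K/W
Q' = ΔT/ΣR = (82.5 °C − 34.2 °C)/0.5856 = 82.5 W/m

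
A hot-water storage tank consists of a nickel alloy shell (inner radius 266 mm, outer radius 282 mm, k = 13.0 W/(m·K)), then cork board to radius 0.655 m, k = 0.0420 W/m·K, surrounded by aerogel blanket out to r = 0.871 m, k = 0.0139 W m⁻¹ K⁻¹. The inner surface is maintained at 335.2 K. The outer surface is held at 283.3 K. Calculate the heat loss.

Series thermal resistances, inner to outer:
  R_nickel alloy = (1/0.266 − 1/0.282)/(4πk) = 0.2133/(4π·13.0) = 0.001306 K/W
  R_cork board = (1/0.282 − 1/0.655)/(4πk) = 2.019/(4π·0.0420) = 3.826 K/W
  R_aerogel blanket = (1/0.655 − 1/0.871)/(4πk) = 0.3786/(4π·0.0139) = 2.168 K/W
ΣR = 0.001306 + 3.826 + 2.168 = 5.995 K/W
Q = ΔT/ΣR = (335.2 K − 283.3 K)/5.995 = 8.66 W

Q = 8.66 W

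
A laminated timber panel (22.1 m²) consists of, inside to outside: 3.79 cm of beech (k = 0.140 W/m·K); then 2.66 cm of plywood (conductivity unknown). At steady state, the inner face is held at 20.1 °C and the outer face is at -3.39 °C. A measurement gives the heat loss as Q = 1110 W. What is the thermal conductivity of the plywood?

k = 0.135 W/m·K

ΣR = ΔT/Q = |20.1 − -3.39|/1110 = 0.02116 K/W
Known resistances:
  R_beech = L/(kA) = 0.0379/(0.140·22.1) = 0.01225 K/W
R_plywood = ΣR − ΣR_known = 0.02116 − 0.01225 = 0.008910 K/W
L/(kA) = 0.008910 ⇒ k = 0.0266/(0.008910·22.1) = 0.135 W/m·K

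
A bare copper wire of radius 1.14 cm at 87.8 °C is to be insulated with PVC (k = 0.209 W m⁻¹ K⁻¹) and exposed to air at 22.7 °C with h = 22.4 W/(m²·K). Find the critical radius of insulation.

For a cylinder, r_cr = k_ins/h = 0.209/22.4 = 0.00933 m = 0.933 cm

r_cr = 0.933 cm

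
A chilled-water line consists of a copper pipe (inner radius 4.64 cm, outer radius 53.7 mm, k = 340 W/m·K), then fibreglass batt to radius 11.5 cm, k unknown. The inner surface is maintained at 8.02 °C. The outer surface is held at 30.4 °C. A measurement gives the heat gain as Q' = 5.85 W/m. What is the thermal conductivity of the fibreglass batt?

k = 0.0317 W/m·K

ΣR = ΔT/Q' = |8.02 − 30.4|/5.85 = 3.826 m·K/W
Known resistances:
  R'_copper = ln(0.0537/0.0464)/(2πk) = 0.1461/(2π·340) = 6.840×10^-5 m·K/W
R_fibreglass batt = ΣR − ΣR_known = 3.826 − 6.840×10^-5 = 3.826 m·K/W
ln(r₂/r₁)/(2πk) = 3.826 ⇒ k = 0.7615/(2π·3.826) = 0.0317 W/m·K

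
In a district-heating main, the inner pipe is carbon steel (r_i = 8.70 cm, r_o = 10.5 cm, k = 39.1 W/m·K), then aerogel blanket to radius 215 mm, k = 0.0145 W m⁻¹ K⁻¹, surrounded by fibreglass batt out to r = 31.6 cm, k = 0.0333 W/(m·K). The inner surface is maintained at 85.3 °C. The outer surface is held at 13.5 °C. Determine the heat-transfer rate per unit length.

Q' = 7.40 W/m

Series thermal resistances, inner to outer:
  R'_carbon steel = ln(0.105/0.0870)/(2πk) = 0.1881/(2π·39.1) = 7.655×10^-4 m·K/W
  R'_aerogel blanket = ln(0.215/0.105)/(2πk) = 0.7167/(2π·0.0145) = 7.866 m·K/W
  R'_fibreglass batt = ln(0.316/0.215)/(2πk) = 0.3851/(2π·0.0333) = 1.841 m·K/W
ΣR = 7.655×10^-4 + 7.866 + 1.841 = 9.708 m·K/W
Q' = ΔT/ΣR = (85.3 °C − 13.5 °C)/9.708 = 7.40 W/m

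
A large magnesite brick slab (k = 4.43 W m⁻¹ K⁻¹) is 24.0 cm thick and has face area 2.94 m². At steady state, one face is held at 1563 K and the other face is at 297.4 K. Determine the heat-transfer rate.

Q = 68700 W

Q = kA·ΔT/L = 4.43 × 2.94 × |1563 K − 297.4 K| / 0.240 = 68700 W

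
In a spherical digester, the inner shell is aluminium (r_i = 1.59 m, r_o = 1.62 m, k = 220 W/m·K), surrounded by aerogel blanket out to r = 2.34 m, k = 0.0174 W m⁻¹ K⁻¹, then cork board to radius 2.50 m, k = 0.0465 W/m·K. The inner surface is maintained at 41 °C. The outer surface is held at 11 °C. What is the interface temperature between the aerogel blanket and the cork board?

T = 12.5 °C

Series thermal resistances, inner to outer:
  R_aluminium = (1/1.59 − 1/1.62)/(4πk) = 0.01165/(4π·220) = 4.213×10^-6 K/W
  R_aerogel blanket = (1/1.62 − 1/2.34)/(4πk) = 0.1899/(4π·0.0174) = 0.8686 K/W
  R_cork board = (1/2.34 − 1/2.50)/(4πk) = 0.02735/(4π·0.0465) = 0.04681 K/W
ΣR = 4.213×10^-6 + 0.8686 + 0.04681 = 0.9154 K/W
Q = ΔT/ΣR = (41 °C − 11 °C)/0.9154 = 32.77 W
From the inner boundary to the aerogel blanket/cork board interface, ΣR_partial = 0.8686 K/W.
T_interface = T_in − Q·ΣR_partial = 41 °C − (32.77)(0.8686) = 12.5 °C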